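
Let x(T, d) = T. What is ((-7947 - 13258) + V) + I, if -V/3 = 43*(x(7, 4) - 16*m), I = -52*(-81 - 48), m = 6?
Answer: -3016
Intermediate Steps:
I = 6708 (I = -52*(-129) = 6708)
V = 11481 (V = -129*(7 - 16*6) = -129*(7 - 96) = -129*(-89) = -3*(-3827) = 11481)
((-7947 - 13258) + V) + I = ((-7947 - 13258) + 11481) + 6708 = (-21205 + 11481) + 6708 = -9724 + 6708 = -3016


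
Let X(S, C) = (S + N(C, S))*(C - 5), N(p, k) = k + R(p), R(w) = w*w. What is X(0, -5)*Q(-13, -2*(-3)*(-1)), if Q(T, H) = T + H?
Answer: 4750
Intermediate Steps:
R(w) = w**2
N(p, k) = k + p**2
X(S, C) = (-5 + C)*(C**2 + 2*S) (X(S, C) = (S + (S + C**2))*(C - 5) = (C**2 + 2*S)*(-5 + C) = (-5 + C)*(C**2 + 2*S))
Q(T, H) = H + T
X(0, -5)*Q(-13, -2*(-3)*(-1)) = ((-5)**3 - 10*0 - 5*(-5)**2 + 2*(-5)*0)*(-2*(-3)*(-1) - 13) = (-125 + 0 - 5*25 + 0)*(6*(-1) - 13) = (-125 + 0 - 125 + 0)*(-6 - 13) = -250*(-19) = 4750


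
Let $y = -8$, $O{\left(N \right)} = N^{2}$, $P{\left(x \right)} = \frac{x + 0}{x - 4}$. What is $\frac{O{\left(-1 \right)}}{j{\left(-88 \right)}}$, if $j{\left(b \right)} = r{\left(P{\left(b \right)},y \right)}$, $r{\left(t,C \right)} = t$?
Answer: $\frac{23}{22} \approx 1.0455$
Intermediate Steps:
$P{\left(x \right)} = \frac{x}{-4 + x}$
$j{\left(b \right)} = \frac{b}{-4 + b}$
$\frac{O{\left(-1 \right)}}{j{\left(-88 \right)}} = \frac{\left(-1\right)^{2}}{\left(-88\right) \frac{1}{-4 - 88}} = 1 \frac{1}{\left(-88\right) \frac{1}{-92}} = 1 \frac{1}{\left(-88\right) \left(- \frac{1}{92}\right)} = 1 \frac{1}{\frac{22}{23}} = 1 \cdot \frac{23}{22} = \frac{23}{22}$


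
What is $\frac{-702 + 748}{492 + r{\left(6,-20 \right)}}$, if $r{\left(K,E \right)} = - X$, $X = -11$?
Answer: $\frac{46}{503} \approx 0.091451$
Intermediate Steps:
$r{\left(K,E \right)} = 11$ ($r{\left(K,E \right)} = \left(-1\right) \left(-11\right) = 11$)
$\frac{-702 + 748}{492 + r{\left(6,-20 \right)}} = \frac{-702 + 748}{492 + 11} = \frac{46}{503}$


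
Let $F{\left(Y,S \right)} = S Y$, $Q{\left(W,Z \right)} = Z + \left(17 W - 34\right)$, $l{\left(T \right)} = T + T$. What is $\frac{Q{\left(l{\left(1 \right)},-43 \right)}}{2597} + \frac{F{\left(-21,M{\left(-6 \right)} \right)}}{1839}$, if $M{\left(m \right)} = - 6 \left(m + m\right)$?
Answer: $- \frac{1335247}{1591961} \approx -0.83874$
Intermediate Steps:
$M{\left(m \right)} = - 12 m$ ($M{\left(m \right)} = - 6 \cdot 2 m = - 12 m$)
$l{\left(T \right)} = 2 T$
$Q{\left(W,Z \right)} = -34 + Z + 17 W$ ($Q{\left(W,Z \right)} = Z + \left(-34 + 17 W\right) = -34 + Z + 17 W$)
$\frac{Q{\left(l{\left(1 \right)},-43 \right)}}{2597} + \frac{F{\left(-21,M{\left(-6 \right)} \right)}}{1839} = \frac{-34 - 43 + 17 \cdot 2 \cdot 1}{2597} + \frac{\left(-12\right) \left(-6\right) \left(-21\right)}{1839} = \left(-34 - 43 + 17 \cdot 2\right) \frac{1}{2597} + 72 \left(-21\right) \frac{1}{1839} = \left(-34 - 43 + 34\right) \frac{1}{2597} - \frac{504}{613} = \left(-43\right) \frac{1}{2597} - \frac{504}{613} = - \frac{43}{2597} - \frac{504}{613} = - \frac{1335247}{1591961}$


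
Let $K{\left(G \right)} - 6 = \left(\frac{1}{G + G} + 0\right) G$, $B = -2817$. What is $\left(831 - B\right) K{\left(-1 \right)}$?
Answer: $23712$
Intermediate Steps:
$K{\left(G \right)} = \frac{13}{2}$ ($K{\left(G \right)} = 6 + \left(\frac{1}{G + G} + 0\right) G = 6 + \left(\frac{1}{2 G} + 0\right) G = 6 + \frac{1}{2 G} G = 6 + \frac{1}{2} = \frac{13}{2}$)
$\left(831 - B\right) K{\left(-1 \right)} = \left(831 - -2817\right) \frac{13}{2} = \left(831 + 2817\right) \frac{13}{2} = 3648 \cdot \frac{13}{2} = 23712$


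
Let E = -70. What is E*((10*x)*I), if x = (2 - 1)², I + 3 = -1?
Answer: 2800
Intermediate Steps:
I = -4 (I = -3 - 1 = -4)
x = 1 (x = 1² = 1)
E*((10*x)*I) = -70*10*1*(-4) = -700*(-4) = -70*(-40) = 2800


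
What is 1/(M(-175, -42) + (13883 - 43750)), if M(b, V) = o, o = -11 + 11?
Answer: -1/29867 ≈ -3.3482e-5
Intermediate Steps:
o = 0
M(b, V) = 0
1/(M(-175, -42) + (13883 - 43750)) = 1/(0 + (13883 - 43750)) = 1/(0 - 29867) = 1/(-29867) = -1/29867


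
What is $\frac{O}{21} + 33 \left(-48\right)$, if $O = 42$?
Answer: $-1582$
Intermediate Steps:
$\frac{O}{21} + 33 \left(-48\right) = \frac{42}{21} + 33 \left(-48\right) = 42 \cdot \frac{1}{21} - 1584 = 2 - 1584 = -1582$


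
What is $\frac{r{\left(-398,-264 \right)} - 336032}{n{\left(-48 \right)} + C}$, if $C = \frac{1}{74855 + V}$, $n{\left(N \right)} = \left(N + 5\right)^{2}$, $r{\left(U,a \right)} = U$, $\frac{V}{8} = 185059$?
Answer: $- \frac{261629331305}{1437899812} \approx -181.95$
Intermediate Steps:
$V = 1480472$ ($V = 8 \cdot 185059 = 1480472$)
$n{\left(N \right)} = \left(5 + N\right)^{2}$
$C = \frac{1}{1555327}$ ($C = \frac{1}{74855 + 1480472} = \frac{1}{1555327} \approx 6.4295 \cdot 10^{-7}$)
$\frac{r{\left(-398,-264 \right)} - 336032}{n{\left(-48 \right)} + C} = \frac{-398 - 336032}{\left(5 - 48\right)^{2} + \frac{1}{1555327}} = - \frac{336430}{\left(-43\right)^{2} + \frac{1}{1555327}} = - \frac{336430}{1849 + \frac{1}{1555327}} = - \frac{336430}{\frac{2875799624}{1555327}} = \left(-336430\right) \frac{1555327}{2875799624} = - \frac{261629331305}{1437899812}$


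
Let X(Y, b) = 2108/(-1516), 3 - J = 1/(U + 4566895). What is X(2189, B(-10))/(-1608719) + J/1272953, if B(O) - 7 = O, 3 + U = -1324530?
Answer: 8105773833347207/2516478770323296071986 ≈ 3.2211e-6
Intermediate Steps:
U = -1324533 (U = -3 - 1324530 = -1324533)
B(O) = 7 + O
J = 9727085/3242362 (J = 3 - 1/(-1324533 + 4566895) = 3 - 1/3242362 = 9727085/3242362 ≈ 3.0000)
X(Y, b) = -527/379 (X(Y, b) = 2108*(-1/1516) = -527/379)
X(2189, B(-10))/(-1608719) + J/1272953 = -527/379/(-1608719) + (9727085/3242362)/1272953 = -527/379*(-1/1608719) + (9727085/3242362)*(1/1272953) = 527/609704501 + 9727085/4127374434986 = 8105773833347207/2516478770323296071986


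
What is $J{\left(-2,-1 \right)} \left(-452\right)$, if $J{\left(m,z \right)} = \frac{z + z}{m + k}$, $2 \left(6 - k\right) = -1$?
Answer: $\frac{1808}{9} \approx 200.89$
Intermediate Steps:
$k = \frac{13}{2}$ ($k = 6 - - \frac{1}{2} = 6 + \frac{1}{2} = \frac{13}{2} \approx 6.5$)
$J{\left(m,z \right)} = \frac{2 z}{\frac{13}{2} + m}$ ($J{\left(m,z \right)} = \frac{z + z}{m + \frac{13}{2}} = \frac{2 z}{\frac{13}{2} + m}$)
$J{\left(-2,-1 \right)} \left(-452\right) = 4 \left(-1\right) \frac{1}{13 + 2 \left(-2\right)} \left(-452\right) = 4 \left(-1\right) \frac{1}{13 - 4} \left(-452\right) = 4 \left(-1\right) \frac{1}{9} \left(-452\right) = \left(- \frac{4}{9}\right) \left(-452\right) = \frac{1808}{9}$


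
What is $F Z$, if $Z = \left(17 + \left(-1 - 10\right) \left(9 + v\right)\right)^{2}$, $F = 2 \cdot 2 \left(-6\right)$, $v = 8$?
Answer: $-693600$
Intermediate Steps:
$F = -24$ ($F = 4 \left(-6\right) = -24$)
$Z = 28900$ ($Z = \left(17 + \left(-1 - 10\right) \left(9 + 8\right)\right)^{2} = \left(17 - 187\right)^{2} = \left(-170\right)^{2} = 28900$)
$F Z = \left(-24\right) 28900 = -693600$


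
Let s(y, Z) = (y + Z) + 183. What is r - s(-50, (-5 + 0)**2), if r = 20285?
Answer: 20127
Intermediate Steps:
s(y, Z) = 183 + Z + y (s(y, Z) = (Z + y) + 183 = 183 + Z + y)
r - s(-50, (-5 + 0)**2) = 20285 - (183 + (-5 + 0)**2 - 50) = 20285 - (183 + (-5)**2 - 50) = 20285 - (183 + 25 - 50) = 20285 - 1*158 = 20285 - 158 = 20127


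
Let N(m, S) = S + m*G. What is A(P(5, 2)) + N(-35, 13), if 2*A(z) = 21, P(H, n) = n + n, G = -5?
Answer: 397/2 ≈ 198.50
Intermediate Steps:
N(m, S) = S - 5*m (N(m, S) = S + m*(-5) = S - 5*m)
P(H, n) = 2*n
A(z) = 21/2 (A(z) = (½)*21 = 21/2)
A(P(5, 2)) + N(-35, 13) = 21/2 + (13 - 5*(-35)) = 21/2 + (13 + 175) = 21/2 + 188 = 397/2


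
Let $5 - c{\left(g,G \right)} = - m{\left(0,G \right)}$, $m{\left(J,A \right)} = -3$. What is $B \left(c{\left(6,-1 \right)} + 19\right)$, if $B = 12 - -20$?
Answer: $672$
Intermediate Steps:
$B = 32$ ($B = 12 + 20 = 32$)
$c{\left(g,G \right)} = 2$ ($c{\left(g,G \right)} = 5 - \left(-1\right) \left(-3\right) = 5 - 3 = 2$)
$B \left(c{\left(6,-1 \right)} + 19\right) = 32 \left(2 + 19\right) = 32 \cdot 21 = 672$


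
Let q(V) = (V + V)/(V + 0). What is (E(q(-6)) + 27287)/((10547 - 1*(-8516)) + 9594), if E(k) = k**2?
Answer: 27291/28657 ≈ 0.95233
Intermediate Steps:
q(V) = 2 (q(V) = (2*V)/V = 2)
(E(q(-6)) + 27287)/((10547 - 1*(-8516)) + 9594) = (2**2 + 27287)/((10547 - 1*(-8516)) + 9594) = (4 + 27287)/((10547 + 8516) + 9594) = 27291/(19063 + 9594) = 27291/28657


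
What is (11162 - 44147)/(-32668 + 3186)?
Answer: 32985/29482 ≈ 1.1188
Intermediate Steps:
(11162 - 44147)/(-32668 + 3186) = -32985/(-29482) = -32985*(-1/29482) = 32985/29482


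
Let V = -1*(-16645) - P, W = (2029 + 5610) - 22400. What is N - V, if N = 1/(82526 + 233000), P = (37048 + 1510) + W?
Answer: 2256641953/315526 ≈ 7152.0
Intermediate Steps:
W = -14761 (W = 7639 - 22400 = -14761)
P = 23797 (P = (37048 + 1510) - 14761 = 38558 - 14761 = 23797)
V = -7152 (V = -1*(-16645) - 1*23797 = 16645 - 23797 = -7152)
N = 1/315526 ≈ 3.1693e-6
N - V = 1/315526 - 1*(-7152) = 1/315526 + 7152 = 2256641953/315526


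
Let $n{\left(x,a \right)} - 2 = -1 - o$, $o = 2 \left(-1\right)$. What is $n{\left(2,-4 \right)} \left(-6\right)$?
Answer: $-18$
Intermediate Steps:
$o = -2$
$n{\left(x,a \right)} = 3$ ($n{\left(x,a \right)} = 2 - -1 = 2 + \left(-1 + 2\right) = 2 + 1 = 3$)
$n{\left(2,-4 \right)} \left(-6\right) = 3 \left(-6\right) = -18$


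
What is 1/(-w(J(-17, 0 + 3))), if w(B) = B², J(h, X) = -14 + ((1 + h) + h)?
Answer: -1/2209 ≈ -0.00045269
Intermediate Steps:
J(h, X) = -13 + 2*h (J(h, X) = -14 + (1 + 2*h) = -13 + 2*h)
1/(-w(J(-17, 0 + 3))) = 1/(-(-13 + 2*(-17))²) = 1/(-(-13 - 34)²) = 1/(-1*(-47)²) = 1/(-1*2209) = 1/(-2209) = -1/2209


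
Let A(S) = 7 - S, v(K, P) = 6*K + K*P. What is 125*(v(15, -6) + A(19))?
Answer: -1500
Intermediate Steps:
125*(v(15, -6) + A(19)) = 125*(15*(6 - 6) + (7 - 1*19)) = 125*(15*0 + (7 - 19)) = 125*(0 - 12) = 125*(-12) = -1500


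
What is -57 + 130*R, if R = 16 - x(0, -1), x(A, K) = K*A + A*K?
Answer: 2023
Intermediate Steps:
x(A, K) = 2*A*K (x(A, K) = A*K + A*K = 2*A*K)
R = 16 (R = 16 - 2*0*(-1) = 16 - 1*0 = 16 + 0 = 16)
-57 + 130*R = -57 + 130*16 = -57 + 2080 = 2023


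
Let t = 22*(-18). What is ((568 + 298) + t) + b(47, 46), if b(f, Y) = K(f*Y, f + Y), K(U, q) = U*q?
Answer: 201536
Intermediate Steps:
t = -396
b(f, Y) = Y*f*(Y + f) (b(f, Y) = (f*Y)*(f + Y) = (Y*f)*(Y + f) = Y*f*(Y + f))
((568 + 298) + t) + b(47, 46) = ((568 + 298) - 396) + 46*47*(46 + 47) = (866 - 396) + 46*47*93 = 470 + 201066 = 201536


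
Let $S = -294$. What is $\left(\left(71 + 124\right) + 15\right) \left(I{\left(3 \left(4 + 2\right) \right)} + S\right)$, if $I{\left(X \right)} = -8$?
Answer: $-63420$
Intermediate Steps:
$\left(\left(71 + 124\right) + 15\right) \left(I{\left(3 \left(4 + 2\right) \right)} + S\right) = \left(\left(71 + 124\right) + 15\right) \left(-8 - 294\right) = \left(195 + 15\right) \left(-302\right) = 210 \left(-302\right) = -63420$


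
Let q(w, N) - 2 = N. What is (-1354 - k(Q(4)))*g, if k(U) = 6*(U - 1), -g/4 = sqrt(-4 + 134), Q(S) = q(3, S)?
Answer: 5536*sqrt(130) ≈ 63120.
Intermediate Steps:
q(w, N) = 2 + N
Q(S) = 2 + S
g = -4*sqrt(130) (g = -4*sqrt(-4 + 134) = -4*sqrt(130) ≈ -45.607)
k(U) = -6 + 6*U (k(U) = 6*(-1 + U) = -6 + 6*U)
(-1354 - k(Q(4)))*g = (-1354 - (-6 + 6*(2 + 4)))*(-4*sqrt(130)) = (-1354 - (-6 + 6*6))*(-4*sqrt(130)) = (-1354 - (-6 + 36))*(-4*sqrt(130)) = (-1354 - 1*30)*(-4*sqrt(130)) = (-1354 - 30)*(-4*sqrt(130)) = -(-5536)*sqrt(130) = 5536*sqrt(130)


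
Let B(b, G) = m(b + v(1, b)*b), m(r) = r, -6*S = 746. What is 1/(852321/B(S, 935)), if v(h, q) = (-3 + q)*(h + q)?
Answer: -52723177/23012667 ≈ -2.2910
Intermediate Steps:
S = -373/3 (S = -⅙*746 = -373/3 ≈ -124.33)
B(b, G) = b + b*(-3 + b² - 2*b) (B(b, G) = b + (b² - 3*1 - 3*b + 1*b)*b = b + (b² - 3 - 3*b + b)*b = b + (-3 + b² - 2*b)*b = b + b*(-3 + b² - 2*b))
1/(852321/B(S, 935)) = 1/(852321/((-373*(-2 + (-373/3)² - 2*(-373/3))/3))) = 1/(852321/((-373*(-2 + 139129/9 + 746/3)/3))) = 1/(852321/((-373/3*141349/9))) = 1/(852321/(-52723177/27)) = 1/(852321*(-27/52723177)) = 1/(-23012667/52723177) = -52723177/23012667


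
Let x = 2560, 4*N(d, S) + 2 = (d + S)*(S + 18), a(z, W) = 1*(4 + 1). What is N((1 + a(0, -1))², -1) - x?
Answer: -9647/4 ≈ -2411.8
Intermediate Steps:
a(z, W) = 5 (a(z, W) = 1*5 = 5)
N(d, S) = -½ + (18 + S)*(S + d)/4 (N(d, S) = -½ + ((d + S)*(S + 18))/4 = -½ + ((S + d)*(18 + S))/4 = -½ + ((18 + S)*(S + d))/4 = -½ + (18 + S)*(S + d)/4)
N((1 + a(0, -1))², -1) - x = (-½ + (¼)*(-1)² + (9/2)*(-1) + 9*(1 + 5)²/2 + (¼)*(-1)*(1 + 5)²) - 1*2560 = (-½ + (¼)*1 - 9/2 + (9/2)*6² + (¼)*(-1)*6²) - 2560 = (-½ + ¼ - 9/2 + (9/2)*36 + (¼)*(-1)*36) - 2560 = (-½ + ¼ - 9/2 + 162 - 9) - 2560 = 593/4 - 2560 = -9647/4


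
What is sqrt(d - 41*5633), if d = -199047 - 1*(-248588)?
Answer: 2*I*sqrt(45353) ≈ 425.92*I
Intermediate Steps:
d = 49541 (d = -199047 + 248588 = 49541)
sqrt(d - 41*5633) = sqrt(49541 - 41*5633) = sqrt(49541 - 230953) = sqrt(-181412) = 2*I*sqrt(45353)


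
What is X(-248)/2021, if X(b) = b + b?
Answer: -496/2021 ≈ -0.24542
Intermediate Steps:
X(b) = 2*b
X(-248)/2021 = (2*(-248))/2021 = -496*1/2021 = -496/2021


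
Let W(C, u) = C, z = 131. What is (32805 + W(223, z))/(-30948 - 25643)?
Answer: -33028/56591 ≈ -0.58363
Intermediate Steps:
(32805 + W(223, z))/(-30948 - 25643) = (32805 + 223)/(-30948 - 25643) = 33028/(-56591) = 33028*(-1/56591) = -33028/56591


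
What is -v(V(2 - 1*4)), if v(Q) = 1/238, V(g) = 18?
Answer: -1/238 ≈ -0.0042017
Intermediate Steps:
v(Q) = 1/238
-v(V(2 - 1*4)) = -1*1/238 = -1/238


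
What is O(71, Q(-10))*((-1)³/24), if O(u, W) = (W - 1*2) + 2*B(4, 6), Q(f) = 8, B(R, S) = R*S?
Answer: -9/4 ≈ -2.2500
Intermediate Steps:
O(u, W) = 46 + W (O(u, W) = (W - 1*2) + 2*(4*6) = (W - 2) + 2*24 = (-2 + W) + 48 = 46 + W)
O(71, Q(-10))*((-1)³/24) = (46 + 8)*((-1)³/24) = 54*(-1*1/24) = 54*(-1/24) = -9/4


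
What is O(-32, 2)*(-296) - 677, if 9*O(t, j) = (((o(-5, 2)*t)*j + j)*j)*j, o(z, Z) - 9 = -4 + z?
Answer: -8461/9 ≈ -940.11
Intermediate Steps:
o(z, Z) = 5 + z (o(z, Z) = 9 + (-4 + z) = 5 + z)
O(t, j) = j³/9 (O(t, j) = (((((5 - 5)*t)*j + j)*j)*j)/9 = ((((0*t)*j + j)*j)*j)/9 = (((0*j + j)*j)*j)/9 = (((0 + j)*j)*j)/9 = ((j*j)*j)/9 = (j²*j)/9 = j³/9)
O(-32, 2)*(-296) - 677 = ((⅑)*2³)*(-296) - 677 = ((⅑)*8)*(-296) - 677 = (8/9)*(-296) - 677 = -2368/9 - 677 = -8461/9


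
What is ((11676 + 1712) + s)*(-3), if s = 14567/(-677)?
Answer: -27147327/677 ≈ -40099.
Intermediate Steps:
s = -14567/677 (s = 14567*(-1/677) = -14567/677 ≈ -21.517)
((11676 + 1712) + s)*(-3) = ((11676 + 1712) - 14567/677)*(-3) = (13388 - 14567/677)*(-3) = (9049109/677)*(-3) = -27147327/677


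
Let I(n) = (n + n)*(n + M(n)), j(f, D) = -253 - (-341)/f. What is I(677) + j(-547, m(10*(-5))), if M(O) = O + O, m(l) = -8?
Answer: 1504097046/547 ≈ 2.7497e+6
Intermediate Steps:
M(O) = 2*O
j(f, D) = -253 + 341/f
I(n) = 6*n**2 (I(n) = (n + n)*(n + 2*n) = (2*n)*(3*n) = 6*n**2)
I(677) + j(-547, m(10*(-5))) = 6*677**2 + (-253 + 341/(-547)) = 6*458329 + (-253 + 341*(-1/547)) = 2749974 + (-253 - 341/547) = 2749974 - 138732/547 = 1504097046/547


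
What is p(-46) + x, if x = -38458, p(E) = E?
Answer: -38504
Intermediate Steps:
p(-46) + x = -46 - 38458 = -38504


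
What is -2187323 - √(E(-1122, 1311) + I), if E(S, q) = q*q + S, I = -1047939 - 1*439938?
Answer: -2187323 - √229722 ≈ -2.1878e+6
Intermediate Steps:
I = -1487877 (I = -1047939 - 439938 = -1487877)
E(S, q) = S + q² (E(S, q) = q² + S = S + q²)
-2187323 - √(E(-1122, 1311) + I) = -2187323 - √((-1122 + 1311²) - 1487877) = -2187323 - √((-1122 + 1718721) - 1487877) = -2187323 - √(1717599 - 1487877) = -2187323 - √229722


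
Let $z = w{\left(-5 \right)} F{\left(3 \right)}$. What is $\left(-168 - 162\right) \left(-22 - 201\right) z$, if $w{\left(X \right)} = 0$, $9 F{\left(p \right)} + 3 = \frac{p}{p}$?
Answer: $0$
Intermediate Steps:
$F{\left(p \right)} = - \frac{2}{9}$ ($F{\left(p \right)} = - \frac{1}{3} + \frac{p \frac{1}{p}}{9} = - \frac{1}{3} + \frac{1}{9} \cdot 1 = - \frac{1}{3} + \frac{1}{9} = - \frac{2}{9}$)
$z = 0$ ($z = 0 \left(- \frac{2}{9}\right) = 0$)
$\left(-168 - 162\right) \left(-22 - 201\right) z = \left(-168 - 162\right) \left(-22 - 201\right) 0 = \left(-330\right) \left(-223\right) 0 = 73590 \cdot 0 = 0$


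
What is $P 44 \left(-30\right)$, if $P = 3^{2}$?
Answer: $-11880$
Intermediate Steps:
$P = 9$
$P 44 \left(-30\right) = 9 \cdot 44 \left(-30\right) = 396 \left(-30\right) = -11880$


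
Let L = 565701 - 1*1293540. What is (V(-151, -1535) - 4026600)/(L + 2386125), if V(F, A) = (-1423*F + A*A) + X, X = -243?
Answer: -1455745/1658286 ≈ -0.87786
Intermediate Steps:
L = -727839 (L = 565701 - 1293540 = -727839)
V(F, A) = -243 + A² - 1423*F (V(F, A) = (-1423*F + A*A) - 243 = (-1423*F + A²) - 243 = (A² - 1423*F) - 243 = -243 + A² - 1423*F)
(V(-151, -1535) - 4026600)/(L + 2386125) = ((-243 + (-1535)² - 1423*(-151)) - 4026600)/(-727839 + 2386125) = ((-243 + 2356225 + 214873) - 4026600)/1658286 = (2570855 - 4026600)*(1/1658286) = -1455745*1/1658286 = -1455745/1658286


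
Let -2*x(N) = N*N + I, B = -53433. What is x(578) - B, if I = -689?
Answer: -226529/2 ≈ -1.1326e+5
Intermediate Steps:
x(N) = 689/2 - N²/2 (x(N) = -(N*N - 689)/2 = -(N² - 689)/2 = -(-689 + N²)/2 = 689/2 - N²/2)
x(578) - B = (689/2 - ½*578²) - 1*(-53433) = (689/2 - ½*334084) + 53433 = (689/2 - 167042) + 53433 = -333395/2 + 53433 = -226529/2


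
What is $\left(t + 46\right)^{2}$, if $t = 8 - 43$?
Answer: $121$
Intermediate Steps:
$t = -35$
$\left(t + 46\right)^{2} = \left(-35 + 46\right)^{2} = 11^{2} = 121$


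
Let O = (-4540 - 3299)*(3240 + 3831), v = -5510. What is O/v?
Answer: 55429569/5510 ≈ 10060.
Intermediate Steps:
O = -55429569 (O = -7839*7071 = -55429569)
O/v = -55429569/(-5510) = -55429569*(-1/5510) = 55429569/5510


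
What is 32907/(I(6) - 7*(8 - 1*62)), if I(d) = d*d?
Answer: 10969/138 ≈ 79.485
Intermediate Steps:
I(d) = d²
32907/(I(6) - 7*(8 - 1*62)) = 32907/(6² - 7*(8 - 1*62)) = 32907/(36 - 7*(8 - 62)) = 32907/(36 - 7*(-54)) = 32907/(36 + 378) = 32907/414 = 32907*(1/414) = 10969/138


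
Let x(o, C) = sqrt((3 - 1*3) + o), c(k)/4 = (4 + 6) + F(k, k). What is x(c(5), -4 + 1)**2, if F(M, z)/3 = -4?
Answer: -8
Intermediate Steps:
F(M, z) = -12 (F(M, z) = 3*(-4) = -12)
c(k) = -8 (c(k) = 4*((4 + 6) - 12) = 4*(10 - 12) = 4*(-2) = -8)
x(o, C) = sqrt(o) (x(o, C) = sqrt((3 - 3) + o) = sqrt(0 + o) = sqrt(o))
x(c(5), -4 + 1)**2 = (sqrt(-8))**2 = (2*I*sqrt(2))**2 = -8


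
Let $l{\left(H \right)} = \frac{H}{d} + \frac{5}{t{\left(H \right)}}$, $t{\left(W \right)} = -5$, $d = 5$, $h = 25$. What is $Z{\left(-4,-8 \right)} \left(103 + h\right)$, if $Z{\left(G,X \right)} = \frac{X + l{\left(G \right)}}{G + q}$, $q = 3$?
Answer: $\frac{6272}{5} \approx 1254.4$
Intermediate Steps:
$l{\left(H \right)} = -1 + \frac{H}{5}$ ($l{\left(H \right)} = \frac{H}{5} + \frac{5}{-5} = H \frac{1}{5} + 5 \left(- \frac{1}{5}\right) = \frac{H}{5} - 1 = -1 + \frac{H}{5}$)
$Z{\left(G,X \right)} = \frac{-1 + X + \frac{G}{5}}{3 + G}$ ($Z{\left(G,X \right)} = \frac{X + \left(-1 + \frac{G}{5}\right)}{G + 3} = \frac{-1 + X + \frac{G}{5}}{3 + G}$)
$Z{\left(-4,-8 \right)} \left(103 + h\right) = \frac{-1 - 8 + \frac{1}{5} \left(-4\right)}{3 - 4} \left(103 + 25\right) = \frac{-1 - 8 - \frac{4}{5}}{-1} \cdot 128 = \left(-1\right) \left(- \frac{49}{5}\right) 128 = \frac{49}{5} \cdot 128 = \frac{6272}{5}$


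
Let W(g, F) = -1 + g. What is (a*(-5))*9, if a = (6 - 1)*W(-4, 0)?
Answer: 1125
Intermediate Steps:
a = -25 (a = (6 - 1)*(-1 - 4) = 5*(-5) = -25)
(a*(-5))*9 = -25*(-5)*9 = 125*9 = 1125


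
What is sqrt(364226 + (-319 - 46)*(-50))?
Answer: 2*sqrt(95619) ≈ 618.45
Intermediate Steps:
sqrt(364226 + (-319 - 46)*(-50)) = sqrt(364226 - 365*(-50)) = sqrt(364226 + 18250) = sqrt(382476) = 2*sqrt(95619)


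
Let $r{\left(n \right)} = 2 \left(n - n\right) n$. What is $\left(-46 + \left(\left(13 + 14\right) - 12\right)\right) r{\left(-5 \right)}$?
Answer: $0$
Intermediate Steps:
$r{\left(n \right)} = 0$ ($r{\left(n \right)} = 2 \cdot 0 n = 0 n = 0$)
$\left(-46 + \left(\left(13 + 14\right) - 12\right)\right) r{\left(-5 \right)} = \left(-46 + \left(\left(13 + 14\right) - 12\right)\right) 0 = \left(-46 + \left(27 - 12\right)\right) 0 = \left(-46 + 15\right) 0 = \left(-31\right) 0 = 0$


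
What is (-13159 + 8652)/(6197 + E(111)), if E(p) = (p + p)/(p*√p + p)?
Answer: -1536138838/2112142099 + 4507*√111/2112142099 ≈ -0.72727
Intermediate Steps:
E(p) = 2*p/(p + p^(3/2)) (E(p) = (2*p)/(p^(3/2) + p) = (2*p)/(p + p^(3/2)) = 2*p/(p + p^(3/2)))
(-13159 + 8652)/(6197 + E(111)) = (-13159 + 8652)/(6197 + 2*111/(111 + 111^(3/2))) = -4507/(6197 + 2*111/(111 + 111*√111)) = -4507/(6197 + 222/(111 + 111*√111))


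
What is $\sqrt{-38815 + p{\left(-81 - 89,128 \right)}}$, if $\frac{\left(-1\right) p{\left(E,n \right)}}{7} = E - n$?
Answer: $3 i \sqrt{4081} \approx 191.65 i$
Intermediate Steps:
$p{\left(E,n \right)} = - 7 E + 7 n$ ($p{\left(E,n \right)} = - 7 \left(E - n\right) = - 7 E + 7 n$)
$\sqrt{-38815 + p{\left(-81 - 89,128 \right)}} = \sqrt{-38815 - \left(-896 + 7 \left(-81 - 89\right)\right)} = \sqrt{-38815 + \left(\left(-7\right) \left(-170\right) + 896\right)} = \sqrt{-38815 + \left(1190 + 896\right)} = \sqrt{-38815 + 2086} = \sqrt{-36729} = 3 i \sqrt{4081}$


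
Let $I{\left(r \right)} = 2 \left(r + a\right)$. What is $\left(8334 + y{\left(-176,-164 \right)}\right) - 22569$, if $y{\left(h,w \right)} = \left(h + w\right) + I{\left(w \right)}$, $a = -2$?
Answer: $-14907$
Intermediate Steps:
$I{\left(r \right)} = -4 + 2 r$ ($I{\left(r \right)} = 2 \left(r - 2\right) = 2 \left(-2 + r\right) = -4 + 2 r$)
$y{\left(h,w \right)} = -4 + h + 3 w$ ($y{\left(h,w \right)} = \left(h + w\right) + \left(-4 + 2 w\right) = -4 + h + 3 w$)
$\left(8334 + y{\left(-176,-164 \right)}\right) - 22569 = \left(8334 - 672\right) - 22569 = 7662 - 22569 = -14907$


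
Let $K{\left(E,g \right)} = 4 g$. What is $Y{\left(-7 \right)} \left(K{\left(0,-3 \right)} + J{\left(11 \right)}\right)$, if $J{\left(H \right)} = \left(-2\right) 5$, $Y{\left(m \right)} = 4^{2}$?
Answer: $-352$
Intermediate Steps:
$Y{\left(m \right)} = 16$
$J{\left(H \right)} = -10$
$Y{\left(-7 \right)} \left(K{\left(0,-3 \right)} + J{\left(11 \right)}\right) = 16 \left(4 \left(-3\right) - 10\right) = 16 \left(-12 - 10\right) = 16 \left(-22\right) = -352$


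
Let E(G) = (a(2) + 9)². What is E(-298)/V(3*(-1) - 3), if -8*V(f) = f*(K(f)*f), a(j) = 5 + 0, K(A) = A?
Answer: 196/27 ≈ 7.2593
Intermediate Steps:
a(j) = 5
E(G) = 196 (E(G) = (5 + 9)² = 14² = 196)
V(f) = -f³/8 (V(f) = -f*f*f/8 = -f*f²/8 = -f³/8)
E(-298)/V(3*(-1) - 3) = 196/((-(3*(-1) - 3)³/8)) = 196/((-(-3 - 3)³/8)) = 196/((-⅛*(-6)³)) = 196/((-⅛*(-216))) = 196/27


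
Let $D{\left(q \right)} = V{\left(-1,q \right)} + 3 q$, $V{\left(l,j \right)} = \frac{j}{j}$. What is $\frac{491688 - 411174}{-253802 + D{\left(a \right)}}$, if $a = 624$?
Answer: $- \frac{80514}{251929} \approx -0.31959$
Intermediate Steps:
$V{\left(l,j \right)} = 1$
$D{\left(q \right)} = 1 + 3 q$
$\frac{491688 - 411174}{-253802 + D{\left(a \right)}} = \frac{491688 - 411174}{-253802 + \left(1 + 3 \cdot 624\right)} = \frac{80514}{-253802 + \left(1 + 1872\right)} = \frac{80514}{-253802 + 1873} = \frac{80514}{-251929} = 80514 \left(- \frac{1}{251929}\right) = - \frac{80514}{251929}$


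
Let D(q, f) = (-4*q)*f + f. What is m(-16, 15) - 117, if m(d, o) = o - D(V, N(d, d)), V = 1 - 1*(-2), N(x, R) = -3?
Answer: -135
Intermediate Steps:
V = 3 (V = 1 + 2 = 3)
D(q, f) = f - 4*f*q (D(q, f) = -4*f*q + f = f - 4*f*q)
m(d, o) = -33 + o (m(d, o) = o - (-3)*(1 - 4*3) = o - (-3)*(1 - 12) = o - (-3)*(-11) = o - 1*33 = o - 33 = -33 + o)
m(-16, 15) - 117 = (-33 + 15) - 117 = -18 - 117 = -135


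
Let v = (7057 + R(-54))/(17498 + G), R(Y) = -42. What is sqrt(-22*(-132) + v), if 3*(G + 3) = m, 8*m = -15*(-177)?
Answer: 20*sqrt(5761546415)/28169 ≈ 53.892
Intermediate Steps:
m = 2655/8 (m = (-15*(-177))/8 = (1/8)*2655 = 2655/8 ≈ 331.88)
G = 861/8 (G = -3 + (1/3)*(2655/8) = -3 + 885/8 = 861/8 ≈ 107.63)
v = 11224/28169 (v = (7057 - 42)/(17498 + 861/8) = 7015/(140845/8) = 7015*(8/140845) = 11224/28169 ≈ 0.39845)
sqrt(-22*(-132) + v) = sqrt(-22*(-132) + 11224/28169) = sqrt(2904 + 11224/28169) = sqrt(81814000/28169) = 20*sqrt(5761546415)/28169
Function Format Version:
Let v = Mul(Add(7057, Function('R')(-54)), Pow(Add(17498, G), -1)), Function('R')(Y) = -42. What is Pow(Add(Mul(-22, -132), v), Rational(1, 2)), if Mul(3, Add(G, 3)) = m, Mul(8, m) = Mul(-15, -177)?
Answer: Mul(Rational(20, 28169), Pow(5761546415, Rational(1, 2))) ≈ 53.892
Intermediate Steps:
m = Rational(2655, 8) (m = Mul(Rational(1, 8), Mul(-15, -177)) = Mul(Rational(1, 8), 2655) = Rational(2655, 8) ≈ 331.88)
G = Rational(861, 8) (G = Add(-3, Mul(Rational(1, 3), Rational(2655, 8))) = Add(-3, Rational(885, 8)) = Rational(861, 8) ≈ 107.63)
v = Rational(11224, 28169) (v = Mul(Add(7057, -42), Pow(Add(17498, Rational(861, 8)), -1)) = Mul(7015, Pow(Rational(140845, 8), -1)) = Mul(7015, Rational(8, 140845)) = Rational(11224, 28169) ≈ 0.39845)
Pow(Add(Mul(-22, -132), v), Rational(1, 2)) = Pow(Add(Mul(-22, -132), Rational(11224, 28169)), Rational(1, 2)) = Pow(Add(2904, Rational(11224, 28169)), Rational(1, 2)) = Pow(Rational(81814000, 28169), Rational(1, 2)) = Mul(Rational(20, 28169), Pow(5761546415, Rational(1, 2)))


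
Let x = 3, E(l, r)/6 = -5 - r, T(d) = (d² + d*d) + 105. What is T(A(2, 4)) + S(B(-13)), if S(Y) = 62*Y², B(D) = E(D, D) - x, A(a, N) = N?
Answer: 125687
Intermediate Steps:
T(d) = 105 + 2*d² (T(d) = (d² + d²) + 105 = 2*d² + 105 = 105 + 2*d²)
E(l, r) = -30 - 6*r (E(l, r) = 6*(-5 - r) = -30 - 6*r)
B(D) = -33 - 6*D (B(D) = (-30 - 6*D) - 1*3 = (-30 - 6*D) - 3 = -33 - 6*D)
T(A(2, 4)) + S(B(-13)) = (105 + 2*4²) + 62*(-33 - 6*(-13))² = (105 + 2*16) + 62*(-33 + 78)² = (105 + 32) + 62*45² = 137 + 62*2025 = 137 + 125550 = 125687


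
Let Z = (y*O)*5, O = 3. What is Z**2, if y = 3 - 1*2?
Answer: 225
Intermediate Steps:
y = 1 (y = 3 - 2 = 1)
Z = 15 (Z = (1*3)*5 = 3*5 = 15)
Z**2 = 15**2 = 225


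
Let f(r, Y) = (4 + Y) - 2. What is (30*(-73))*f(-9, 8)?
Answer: -21900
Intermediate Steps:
f(r, Y) = 2 + Y
(30*(-73))*f(-9, 8) = (30*(-73))*(2 + 8) = -2190*10 = -21900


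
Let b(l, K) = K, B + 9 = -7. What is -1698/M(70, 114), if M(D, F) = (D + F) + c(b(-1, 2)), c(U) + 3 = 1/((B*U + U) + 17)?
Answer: -3679/392 ≈ -9.3852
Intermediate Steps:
B = -16 (B = -9 - 7 = -16)
c(U) = -3 + 1/(17 - 15*U) (c(U) = -3 + 1/((-16*U + U) + 17) = -3 + 1/(-15*U + 17) = -3 + 1/(17 - 15*U))
M(D, F) = -40/13 + D + F (M(D, F) = (D + F) + 5*(-10 + 9*2)/(17 - 15*2) = (D + F) + 5*(-10 + 18)/(17 - 30) = (D + F) + 5*8/(-13) = (D + F) + 5*(-1/13)*8 = (D + F) - 40/13 = -40/13 + D + F)
-1698/M(70, 114) = -1698/(-40/13 + 70 + 114) = -1698/2352/13 = -1698*13/2352 = -3679/392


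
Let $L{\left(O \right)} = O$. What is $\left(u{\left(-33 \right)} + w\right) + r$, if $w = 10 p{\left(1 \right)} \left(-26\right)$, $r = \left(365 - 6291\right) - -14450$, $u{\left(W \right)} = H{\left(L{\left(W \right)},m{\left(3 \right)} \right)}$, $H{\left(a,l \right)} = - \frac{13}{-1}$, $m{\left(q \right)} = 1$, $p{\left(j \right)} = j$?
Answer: $8277$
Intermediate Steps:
$H{\left(a,l \right)} = 13$ ($H{\left(a,l \right)} = \left(-13\right) \left(-1\right) = 13$)
$u{\left(W \right)} = 13$
$r = 8524$ ($r = \left(365 - 6291\right) + 14450 = -5926 + 14450 = 8524$)
$w = -260$ ($w = 10 \cdot 1 \left(-26\right) = 10 \left(-26\right) = -260$)
$\left(u{\left(-33 \right)} + w\right) + r = \left(13 - 260\right) + 8524 = -247 + 8524 = 8277$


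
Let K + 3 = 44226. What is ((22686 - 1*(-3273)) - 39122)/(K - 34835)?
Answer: -13163/9388 ≈ -1.4021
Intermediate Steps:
K = 44223 (K = -3 + 44226 = 44223)
((22686 - 1*(-3273)) - 39122)/(K - 34835) = ((22686 - 1*(-3273)) - 39122)/(44223 - 34835) = ((22686 + 3273) - 39122)/9388 = (25959 - 39122)*(1/9388) = -13163*1/9388 = -13163/9388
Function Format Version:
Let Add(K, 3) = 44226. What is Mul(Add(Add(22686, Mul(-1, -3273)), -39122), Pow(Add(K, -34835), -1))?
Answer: Rational(-13163, 9388) ≈ -1.4021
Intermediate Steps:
K = 44223 (K = Add(-3, 44226) = 44223)
Mul(Add(Add(22686, Mul(-1, -3273)), -39122), Pow(Add(K, -34835), -1)) = Mul(Add(Add(22686, Mul(-1, -3273)), -39122), Pow(Add(44223, -34835), -1)) = Mul(Add(Add(22686, 3273), -39122), Pow(9388, -1)) = Mul(Add(25959, -39122), Rational(1, 9388)) = Mul(-13163, Rational(1, 9388)) = Rational(-13163, 9388)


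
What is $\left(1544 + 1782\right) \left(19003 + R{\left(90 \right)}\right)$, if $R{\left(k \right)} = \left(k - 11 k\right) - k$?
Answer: $59911238$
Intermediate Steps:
$R{\left(k \right)} = - 11 k$ ($R{\left(k \right)} = - 10 k - k = - 11 k$)
$\left(1544 + 1782\right) \left(19003 + R{\left(90 \right)}\right) = \left(1544 + 1782\right) \left(19003 - 990\right) = 3326 \left(19003 - 990\right) = 3326 \cdot 18013 = 59911238$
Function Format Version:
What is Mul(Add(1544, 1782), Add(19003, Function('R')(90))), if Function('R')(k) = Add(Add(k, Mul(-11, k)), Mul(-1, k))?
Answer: 59911238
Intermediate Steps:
Function('R')(k) = Mul(-11, k) (Function('R')(k) = Add(Mul(-10, k), Mul(-1, k)) = Mul(-11, k))
Mul(Add(1544, 1782), Add(19003, Function('R')(90))) = Mul(Add(1544, 1782), Add(19003, Mul(-11, 90))) = Mul(3326, Add(19003, -990)) = Mul(3326, 18013) = 59911238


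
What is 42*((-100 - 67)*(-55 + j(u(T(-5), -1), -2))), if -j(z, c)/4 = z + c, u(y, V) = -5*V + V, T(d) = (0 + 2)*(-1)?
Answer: 441882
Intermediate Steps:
T(d) = -2 (T(d) = 2*(-1) = -2)
u(y, V) = -4*V
j(z, c) = -4*c - 4*z (j(z, c) = -4*(z + c) = -4*(c + z) = -4*c - 4*z)
42*((-100 - 67)*(-55 + j(u(T(-5), -1), -2))) = 42*((-100 - 67)*(-55 + (-4*(-2) - (-16)*(-1)))) = 42*(-167*(-55 + (8 - 4*4))) = 42*(-167*(-55 + (8 - 16))) = 42*(-167*(-55 - 8)) = 42*(-167*(-63)) = 42*10521 = 441882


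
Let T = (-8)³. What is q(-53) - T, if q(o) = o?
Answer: 459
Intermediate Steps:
T = -512
q(-53) - T = -53 - 1*(-512) = -53 + 512 = 459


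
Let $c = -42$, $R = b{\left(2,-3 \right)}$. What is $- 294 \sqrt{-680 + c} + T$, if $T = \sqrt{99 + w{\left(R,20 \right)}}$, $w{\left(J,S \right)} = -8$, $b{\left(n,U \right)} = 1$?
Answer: $\sqrt{91} - 5586 i \sqrt{2} \approx 9.5394 - 7899.8 i$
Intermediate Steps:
$R = 1$
$T = \sqrt{91}$ ($T = \sqrt{99 - 8} = \sqrt{91} \approx 9.5394$)
$- 294 \sqrt{-680 + c} + T = - 294 \sqrt{-680 - 42} + \sqrt{91} = - 294 \sqrt{-722} + \sqrt{91} = - 294 \cdot 19 i \sqrt{2} + \sqrt{91} = - 5586 i \sqrt{2} + \sqrt{91} = \sqrt{91} - 5586 i \sqrt{2}$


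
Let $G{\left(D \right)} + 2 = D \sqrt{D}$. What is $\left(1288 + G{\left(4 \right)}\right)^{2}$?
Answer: $1674436$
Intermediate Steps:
$G{\left(D \right)} = -2 + D^{\frac{3}{2}}$ ($G{\left(D \right)} = -2 + D \sqrt{D} = -2 + D^{\frac{3}{2}}$)
$\left(1288 + G{\left(4 \right)}\right)^{2} = \left(1288 - \left(2 - 4^{\frac{3}{2}}\right)\right)^{2} = \left(1288 + \left(-2 + 8\right)\right)^{2} = \left(1288 + 6\right)^{2} = 1294^{2} = 1674436$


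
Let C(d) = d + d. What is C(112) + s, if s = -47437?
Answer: -47213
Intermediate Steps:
C(d) = 2*d
C(112) + s = 2*112 - 47437 = 224 - 47437 = -47213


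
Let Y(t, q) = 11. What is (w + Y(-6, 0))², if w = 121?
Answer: 17424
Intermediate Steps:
(w + Y(-6, 0))² = (121 + 11)² = 132² = 17424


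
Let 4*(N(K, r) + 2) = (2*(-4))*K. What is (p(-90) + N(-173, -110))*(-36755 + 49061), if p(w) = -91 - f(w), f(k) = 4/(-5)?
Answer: 15616314/5 ≈ 3.1233e+6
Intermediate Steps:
f(k) = -⅘ (f(k) = 4*(-⅕) = -⅘)
N(K, r) = -2 - 2*K (N(K, r) = -2 + ((2*(-4))*K)/4 = -2 + (-8*K)/4 = -2 - 2*K)
p(w) = -451/5 (p(w) = -91 - 1*(-⅘) = -91 + ⅘ = -451/5)
(p(-90) + N(-173, -110))*(-36755 + 49061) = (-451/5 + (-2 - 2*(-173)))*(-36755 + 49061) = (-451/5 + (-2 + 346))*12306 = (-451/5 + 344)*12306 = (1269/5)*12306 = 15616314/5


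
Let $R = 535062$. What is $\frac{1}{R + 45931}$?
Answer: $\frac{1}{580993} \approx 1.7212 \cdot 10^{-6}$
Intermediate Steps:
$\frac{1}{R + 45931} = \frac{1}{535062 + 45931} = \frac{1}{580993}$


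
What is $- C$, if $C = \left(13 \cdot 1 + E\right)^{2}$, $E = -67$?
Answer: $-2916$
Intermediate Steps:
$C = 2916$ ($C = \left(13 \cdot 1 - 67\right)^{2} = \left(13 - 67\right)^{2} = \left(-54\right)^{2} = 2916$)
$- C = \left(-1\right) 2916 = -2916$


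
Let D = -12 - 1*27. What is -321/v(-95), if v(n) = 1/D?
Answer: 12519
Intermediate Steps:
D = -39 (D = -12 - 27 = -39)
v(n) = -1/39 (v(n) = 1/(-39) = -1/39)
-321/v(-95) = -321/(-1/39) = -321*(-39) = 12519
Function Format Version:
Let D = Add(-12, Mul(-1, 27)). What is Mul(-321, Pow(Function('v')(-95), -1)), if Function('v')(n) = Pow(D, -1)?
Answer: 12519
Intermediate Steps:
D = -39 (D = Add(-12, -27) = -39)
Function('v')(n) = Rational(-1, 39) (Function('v')(n) = Pow(-39, -1) = Rational(-1, 39))
Mul(-321, Pow(Function('v')(-95), -1)) = Mul(-321, Pow(Rational(-1, 39), -1)) = Mul(-321, -39) = 12519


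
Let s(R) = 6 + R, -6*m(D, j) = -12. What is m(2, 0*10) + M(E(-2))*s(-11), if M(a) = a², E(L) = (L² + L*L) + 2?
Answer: -498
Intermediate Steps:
m(D, j) = 2 (m(D, j) = -⅙*(-12) = 2)
E(L) = 2 + 2*L² (E(L) = (L² + L²) + 2 = 2*L² + 2 = 2 + 2*L²)
m(2, 0*10) + M(E(-2))*s(-11) = 2 + (2 + 2*(-2)²)²*(6 - 11) = 2 + (2 + 2*4)²*(-5) = 2 + (2 + 8)²*(-5) = 2 + 10²*(-5) = 2 + 100*(-5) = 2 - 500 = -498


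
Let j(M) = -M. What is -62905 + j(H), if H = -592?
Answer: -62313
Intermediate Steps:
-62905 + j(H) = -62905 - 1*(-592) = -62905 + 592 = -62313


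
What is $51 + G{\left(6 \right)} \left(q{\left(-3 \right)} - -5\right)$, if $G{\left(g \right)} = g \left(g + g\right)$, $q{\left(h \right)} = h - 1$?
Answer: $123$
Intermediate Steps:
$q{\left(h \right)} = -1 + h$
$G{\left(g \right)} = 2 g^{2}$ ($G{\left(g \right)} = g 2 g = 2 g^{2}$)
$51 + G{\left(6 \right)} \left(q{\left(-3 \right)} - -5\right) = 51 + 2 \cdot 6^{2} \left(\left(-1 - 3\right) - -5\right) = 51 + 2 \cdot 36 \left(-4 + 5\right) = 51 + 72 \cdot 1 = 51 + 72 = 123$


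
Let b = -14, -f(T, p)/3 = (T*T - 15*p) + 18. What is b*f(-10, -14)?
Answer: 13776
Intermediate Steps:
f(T, p) = -54 - 3*T**2 + 45*p (f(T, p) = -3*((T*T - 15*p) + 18) = -3*((T**2 - 15*p) + 18) = -3*(18 + T**2 - 15*p) = -54 - 3*T**2 + 45*p)
b*f(-10, -14) = -14*(-54 - 3*(-10)**2 + 45*(-14)) = -14*(-54 - 3*100 - 630) = -14*(-54 - 300 - 630) = -14*(-984) = 13776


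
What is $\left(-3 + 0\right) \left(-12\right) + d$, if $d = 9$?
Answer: $45$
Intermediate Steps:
$\left(-3 + 0\right) \left(-12\right) + d = \left(-3 + 0\right) \left(-12\right) + 9 = \left(-3\right) \left(-12\right) + 9 = 36 + 9 = 45$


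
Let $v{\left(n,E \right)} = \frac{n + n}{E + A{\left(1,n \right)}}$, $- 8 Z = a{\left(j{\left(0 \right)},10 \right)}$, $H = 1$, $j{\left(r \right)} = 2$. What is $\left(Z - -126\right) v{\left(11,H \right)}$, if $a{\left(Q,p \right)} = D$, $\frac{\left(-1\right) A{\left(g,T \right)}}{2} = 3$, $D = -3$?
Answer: $- \frac{11121}{20} \approx -556.05$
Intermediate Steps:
$A{\left(g,T \right)} = -6$ ($A{\left(g,T \right)} = \left(-2\right) 3 = -6$)
$a{\left(Q,p \right)} = -3$
$Z = \frac{3}{8}$ ($Z = \left(- \frac{1}{8}\right) \left(-3\right) = \frac{3}{8} \approx 0.375$)
$v{\left(n,E \right)} = \frac{2 n}{-6 + E}$ ($v{\left(n,E \right)} = \frac{n + n}{E - 6} = \frac{2 n}{-6 + E}$)
$\left(Z - -126\right) v{\left(11,H \right)} = \left(\frac{3}{8} - -126\right) 2 \cdot 11 \frac{1}{-6 + 1} = \left(\frac{3}{8} + 126\right) 2 \cdot 11 \frac{1}{-5} = \frac{1011 \cdot 2 \cdot 11 \left(- \frac{1}{5}\right)}{8} = \frac{1011}{8} \left(- \frac{22}{5}\right) = - \frac{11121}{20}$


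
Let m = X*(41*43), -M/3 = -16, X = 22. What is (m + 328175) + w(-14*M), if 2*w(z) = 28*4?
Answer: 367017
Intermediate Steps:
M = 48 (M = -3*(-16) = 48)
m = 38786 (m = 22*(41*43) = 22*1763 = 38786)
w(z) = 56 (w(z) = (28*4)/2 = (½)*112 = 56)
(m + 328175) + w(-14*M) = (38786 + 328175) + 56 = 366961 + 56 = 367017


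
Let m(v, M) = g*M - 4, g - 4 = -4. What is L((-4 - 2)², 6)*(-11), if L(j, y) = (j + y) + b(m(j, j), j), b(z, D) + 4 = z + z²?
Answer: -550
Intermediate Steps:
g = 0 (g = 4 - 4 = 0)
m(v, M) = -4 (m(v, M) = 0*M - 4 = 0 - 4 = -4)
b(z, D) = -4 + z + z² (b(z, D) = -4 + (z + z²) = -4 + z + z²)
L(j, y) = 8 + j + y (L(j, y) = (j + y) + (-4 - 4 + (-4)²) = (j + y) + (-4 - 4 + 16) = (j + y) + 8 = 8 + j + y)
L((-4 - 2)², 6)*(-11) = (8 + (-4 - 2)² + 6)*(-11) = (8 + (-6)² + 6)*(-11) = (8 + 36 + 6)*(-11) = 50*(-11) = -550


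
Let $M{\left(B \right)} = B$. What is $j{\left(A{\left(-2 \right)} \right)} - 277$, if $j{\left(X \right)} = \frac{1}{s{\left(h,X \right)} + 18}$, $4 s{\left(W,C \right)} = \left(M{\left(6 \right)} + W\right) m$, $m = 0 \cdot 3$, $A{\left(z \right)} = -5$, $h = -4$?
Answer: $- \frac{4985}{18} \approx -276.94$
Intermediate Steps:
$m = 0$
$s{\left(W,C \right)} = 0$ ($s{\left(W,C \right)} = \frac{\left(6 + W\right) 0}{4} = \frac{1}{4} \cdot 0 = 0$)
$j{\left(X \right)} = \frac{1}{18}$ ($j{\left(X \right)} = \frac{1}{0 + 18} = \frac{1}{18}$)
$j{\left(A{\left(-2 \right)} \right)} - 277 = \frac{1}{18} - 277 = - \frac{4985}{18}$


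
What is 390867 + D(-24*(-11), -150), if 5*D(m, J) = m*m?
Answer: 2024031/5 ≈ 4.0481e+5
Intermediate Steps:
D(m, J) = m²/5 (D(m, J) = (m*m)/5 = m²/5)
390867 + D(-24*(-11), -150) = 390867 + (-24*(-11))²/5 = 390867 + (⅕)*264² = 390867 + (⅕)*69696 = 390867 + 69696/5 = 2024031/5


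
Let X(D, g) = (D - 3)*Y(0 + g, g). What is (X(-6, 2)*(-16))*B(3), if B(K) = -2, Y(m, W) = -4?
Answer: 1152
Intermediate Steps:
X(D, g) = 12 - 4*D (X(D, g) = (D - 3)*(-4) = (-3 + D)*(-4) = 12 - 4*D)
(X(-6, 2)*(-16))*B(3) = ((12 - 4*(-6))*(-16))*(-2) = ((12 + 24)*(-16))*(-2) = (36*(-16))*(-2) = -576*(-2) = 1152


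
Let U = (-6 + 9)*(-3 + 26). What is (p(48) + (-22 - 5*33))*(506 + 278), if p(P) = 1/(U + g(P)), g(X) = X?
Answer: -17152352/117 ≈ -1.4660e+5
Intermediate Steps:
U = 69 (U = 3*23 = 69)
p(P) = 1/(69 + P)
(p(48) + (-22 - 5*33))*(506 + 278) = (1/(69 + 48) + (-22 - 5*33))*(506 + 278) = (1/117 + (-22 - 165))*784 = (1/117 - 187)*784 = -21878/117*784 = -17152352/117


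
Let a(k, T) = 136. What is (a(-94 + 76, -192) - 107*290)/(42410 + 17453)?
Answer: -30894/59863 ≈ -0.51608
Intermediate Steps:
(a(-94 + 76, -192) - 107*290)/(42410 + 17453) = (136 - 107*290)/(42410 + 17453) = (136 - 31030)/59863 = -30894*1/59863 = -30894/59863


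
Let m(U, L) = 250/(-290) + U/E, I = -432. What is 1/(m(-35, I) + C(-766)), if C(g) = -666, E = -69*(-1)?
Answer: -2001/1335406 ≈ -0.0014984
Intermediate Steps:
E = 69
m(U, L) = -25/29 + U/69 (m(U, L) = 250/(-290) + U/69 = 250*(-1/290) + U*(1/69) = -25/29 + U/69)
1/(m(-35, I) + C(-766)) = 1/((-25/29 + (1/69)*(-35)) - 666) = 1/((-25/29 - 35/69) - 666) = 1/(-2740/2001 - 666) = 1/(-1335406/2001) = -2001/1335406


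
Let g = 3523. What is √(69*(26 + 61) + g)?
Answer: √9526 ≈ 97.601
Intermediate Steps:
√(69*(26 + 61) + g) = √(69*(26 + 61) + 3523) = √(69*87 + 3523) = √(6003 + 3523) = √9526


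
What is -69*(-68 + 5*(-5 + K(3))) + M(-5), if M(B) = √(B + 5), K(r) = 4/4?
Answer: 6072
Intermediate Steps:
K(r) = 1 (K(r) = 4*(¼) = 1)
M(B) = √(5 + B)
-69*(-68 + 5*(-5 + K(3))) + M(-5) = -69*(-68 + 5*(-5 + 1)) + √(5 - 5) = -69*(-68 + 5*(-4)) + √0 = -69*(-68 - 20) + 0 = -69*(-88) + 0 = 6072 + 0 = 6072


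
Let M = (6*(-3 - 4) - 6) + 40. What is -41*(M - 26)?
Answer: 1394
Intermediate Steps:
M = -8 (M = (6*(-7) - 6) + 40 = (-42 - 6) + 40 = -48 + 40 = -8)
-41*(M - 26) = -41*(-8 - 26) = -41*(-34) = 1394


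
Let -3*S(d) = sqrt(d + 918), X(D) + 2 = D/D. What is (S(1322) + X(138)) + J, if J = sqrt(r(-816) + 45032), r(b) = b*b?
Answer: -1 + 2*sqrt(177722) - 8*sqrt(35)/3 ≈ 826.37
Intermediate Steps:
X(D) = -1 (X(D) = -2 + D/D = -2 + 1 = -1)
S(d) = -sqrt(918 + d)/3 (S(d) = -sqrt(d + 918)/3 = -sqrt(918 + d)/3)
r(b) = b**2
J = 2*sqrt(177722) (J = sqrt((-816)**2 + 45032) = sqrt(665856 + 45032) = sqrt(710888) = 2*sqrt(177722) ≈ 843.14)
(S(1322) + X(138)) + J = (-sqrt(918 + 1322)/3 - 1) + 2*sqrt(177722) = (-8*sqrt(35)/3 - 1) + 2*sqrt(177722) = (-1 - 8*sqrt(35)/3) + 2*sqrt(177722) = -1 + 2*sqrt(177722) - 8*sqrt(35)/3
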